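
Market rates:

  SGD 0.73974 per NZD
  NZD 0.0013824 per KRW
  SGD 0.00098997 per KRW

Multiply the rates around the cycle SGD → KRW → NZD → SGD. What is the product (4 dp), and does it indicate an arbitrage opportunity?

Around SGD → KRW → NZD → SGD: 1 ÷ 0.00098997 × 0.0013824 × 0.73974 = 1.032977
Product > 1; profitable direction is SGD → KRW → NZD → SGD.

1.0330 (arbitrage exists)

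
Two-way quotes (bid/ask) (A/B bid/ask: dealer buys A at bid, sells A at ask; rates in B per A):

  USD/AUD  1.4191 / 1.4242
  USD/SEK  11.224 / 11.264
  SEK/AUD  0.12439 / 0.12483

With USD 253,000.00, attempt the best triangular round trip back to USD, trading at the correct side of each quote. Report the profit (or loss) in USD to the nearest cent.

Net profit: USD 2,341.80

Best loop USD → AUD → SEK → USD:
USD 253,000.00 × 1.4191 (sell USD at bid) = AUD 359,032.30
AUD 359,032.30 ÷ 0.12483 (buy SEK at ask) = SEK 2,876,169.99
SEK 2,876,169.99 ÷ 11.264 (buy USD at ask) = USD 255,341.80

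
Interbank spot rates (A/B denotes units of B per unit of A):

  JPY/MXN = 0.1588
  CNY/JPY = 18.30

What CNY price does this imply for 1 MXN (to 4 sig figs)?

MXN/CNY = 0.3441

1 MXN ÷ 0.1588 = 6.29723 JPY
6.29723 JPY ÷ 18.30 = 0.344111 CNY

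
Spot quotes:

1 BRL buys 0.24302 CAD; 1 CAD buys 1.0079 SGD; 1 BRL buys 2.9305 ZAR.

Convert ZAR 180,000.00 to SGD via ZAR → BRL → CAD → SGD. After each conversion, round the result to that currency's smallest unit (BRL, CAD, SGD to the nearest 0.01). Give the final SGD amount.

SGD 15,044.93

ZAR 180,000.00 ÷ 2.9305 = BRL 61,422.97
BRL 61,422.97 × 0.24302 = CAD 14,927.01
CAD 14,927.01 × 1.0079 = SGD 15,044.93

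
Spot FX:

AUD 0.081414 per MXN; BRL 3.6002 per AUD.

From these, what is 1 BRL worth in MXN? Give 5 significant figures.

1 BRL ÷ 3.6002 = 0.277762 AUD
0.277762 AUD ÷ 0.081414 = 3.41173 MXN

BRL/MXN = 3.4117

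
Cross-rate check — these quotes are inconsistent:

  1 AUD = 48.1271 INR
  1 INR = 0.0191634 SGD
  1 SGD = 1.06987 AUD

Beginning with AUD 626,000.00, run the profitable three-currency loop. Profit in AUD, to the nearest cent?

Profitable loop is AUD → SGD → INR → AUD:
AUD 626,000.00 ÷ 1.06987 = SGD 585,117.82
SGD 585,117.82 ÷ 0.0191634 = INR 30,533,090.06
INR 30,533,090.06 ÷ 48.1271 = AUD 634,426.14
Profit = AUD 634,426.14 − AUD 626,000.00

Profit: AUD 8,426.14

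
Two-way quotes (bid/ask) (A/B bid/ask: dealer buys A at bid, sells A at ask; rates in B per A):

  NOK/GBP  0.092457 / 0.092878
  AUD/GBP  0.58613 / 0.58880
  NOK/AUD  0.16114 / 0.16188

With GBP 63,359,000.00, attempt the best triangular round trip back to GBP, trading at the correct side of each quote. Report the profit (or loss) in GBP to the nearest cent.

Best loop GBP → NOK → AUD → GBP:
GBP 63,359,000.00 ÷ 0.092878 (buy NOK at ask) = NOK 682,174,465.43
NOK 682,174,465.43 × 0.16114 (sell NOK at bid) = AUD 109,925,593.36
AUD 109,925,593.36 × 0.58613 (sell AUD at bid) = GBP 64,430,688.04

Net profit: GBP 1,071,688.04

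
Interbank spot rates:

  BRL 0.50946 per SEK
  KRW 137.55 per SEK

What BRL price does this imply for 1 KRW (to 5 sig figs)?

KRW/BRL = 0.0037038

1 KRW ÷ 137.55 = 0.00727008 SEK
0.00727008 SEK × 0.50946 = 0.00370382 BRL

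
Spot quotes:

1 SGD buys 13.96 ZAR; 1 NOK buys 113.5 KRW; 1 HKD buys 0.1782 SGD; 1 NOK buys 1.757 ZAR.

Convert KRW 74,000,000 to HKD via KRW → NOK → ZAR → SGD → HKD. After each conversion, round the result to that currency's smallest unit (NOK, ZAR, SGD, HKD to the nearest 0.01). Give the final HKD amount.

KRW 74,000,000 ÷ 113.5 = NOK 651,982.38
NOK 651,982.38 × 1.757 = ZAR 1,145,533.04
ZAR 1,145,533.04 ÷ 13.96 = SGD 82,058.24
SGD 82,058.24 ÷ 0.1782 = HKD 460,483.95

HKD 460,483.95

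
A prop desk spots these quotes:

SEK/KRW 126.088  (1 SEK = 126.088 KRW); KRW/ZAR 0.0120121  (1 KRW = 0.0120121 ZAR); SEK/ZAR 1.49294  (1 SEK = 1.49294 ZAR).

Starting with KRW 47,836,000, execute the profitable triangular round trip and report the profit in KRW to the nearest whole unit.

Profitable loop is KRW → ZAR → SEK → KRW:
KRW 47,836,000 × 0.0120121 = ZAR 574,610.82
ZAR 574,610.82 ÷ 1.49294 = SEK 384,885.40
SEK 384,885.40 × 126.088 = KRW 48,529,431
Profit = KRW 48,529,431 − KRW 47,836,000

Profit: KRW 693,431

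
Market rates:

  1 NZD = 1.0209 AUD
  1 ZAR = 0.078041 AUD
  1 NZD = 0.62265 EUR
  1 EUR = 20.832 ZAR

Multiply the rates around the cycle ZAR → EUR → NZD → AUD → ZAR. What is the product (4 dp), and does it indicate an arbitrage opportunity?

1.0085 (arbitrage exists)

Around ZAR → EUR → NZD → AUD → ZAR: 1 ÷ 20.832 ÷ 0.62265 × 1.0209 ÷ 0.078041 = 1.008522
Product > 1; profitable direction is ZAR → EUR → NZD → AUD → ZAR.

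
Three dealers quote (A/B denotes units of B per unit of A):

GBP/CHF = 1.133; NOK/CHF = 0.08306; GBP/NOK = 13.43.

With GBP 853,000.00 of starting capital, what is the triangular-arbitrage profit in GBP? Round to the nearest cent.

Profit: GBP 13,385.15

Profitable loop is GBP → CHF → NOK → GBP:
GBP 853,000.00 × 1.133 = CHF 966,449.00
CHF 966,449.00 ÷ 0.08306 = NOK 11,635,552.61
NOK 11,635,552.61 ÷ 13.43 = GBP 866,385.15
Profit = GBP 866,385.15 − GBP 853,000.00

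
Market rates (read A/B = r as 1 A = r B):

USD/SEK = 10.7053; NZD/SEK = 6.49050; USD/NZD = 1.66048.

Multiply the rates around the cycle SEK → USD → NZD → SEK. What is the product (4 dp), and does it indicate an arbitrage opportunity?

1.0067 (arbitrage exists)

Around SEK → USD → NZD → SEK: 1 ÷ 10.7053 × 1.66048 × 6.49050 = 1.006730
Product > 1; profitable direction is SEK → USD → NZD → SEK.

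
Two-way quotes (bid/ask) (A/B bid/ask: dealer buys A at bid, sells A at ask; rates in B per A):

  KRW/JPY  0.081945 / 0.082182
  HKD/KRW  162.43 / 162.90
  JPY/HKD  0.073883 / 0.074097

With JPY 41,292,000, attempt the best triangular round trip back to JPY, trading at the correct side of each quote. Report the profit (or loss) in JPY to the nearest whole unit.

Net profit: JPY 334,271

Best loop JPY → KRW → HKD → JPY:
JPY 41,292,000 ÷ 0.082182 (buy KRW at ask) = KRW 502,445,791
KRW 502,445,791 ÷ 162.90 (buy HKD at ask) = HKD 3,084,381.77
HKD 3,084,381.77 ÷ 0.074097 (buy JPY at ask) = JPY 41,626,271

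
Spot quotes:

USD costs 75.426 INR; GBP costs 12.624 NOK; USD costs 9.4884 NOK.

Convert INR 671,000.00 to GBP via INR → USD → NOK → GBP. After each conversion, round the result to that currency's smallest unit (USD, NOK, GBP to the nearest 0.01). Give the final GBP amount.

INR 671,000.00 ÷ 75.426 = USD 8,896.14
USD 8,896.14 × 9.4884 = NOK 84,410.13
NOK 84,410.13 ÷ 12.624 = GBP 6,686.48

GBP 6,686.48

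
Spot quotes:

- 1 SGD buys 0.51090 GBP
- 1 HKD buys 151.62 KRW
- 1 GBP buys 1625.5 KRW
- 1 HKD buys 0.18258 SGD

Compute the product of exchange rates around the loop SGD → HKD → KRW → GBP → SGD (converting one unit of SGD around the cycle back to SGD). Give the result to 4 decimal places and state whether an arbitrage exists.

Around SGD → HKD → KRW → GBP → SGD: 1 ÷ 0.18258 × 151.62 ÷ 1625.5 ÷ 0.51090 = 0.999955
Product ≈ 1 (deviation 0.005%, within rounding noise).

1.0000 (no arbitrage)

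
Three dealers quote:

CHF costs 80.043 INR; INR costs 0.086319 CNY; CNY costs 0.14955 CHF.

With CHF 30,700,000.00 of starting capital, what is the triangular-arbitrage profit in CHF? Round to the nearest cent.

Profit: CHF 1,021,561.02

Profitable loop is CHF → INR → CNY → CHF:
CHF 30,700,000.00 × 80.043 = INR 2,457,320,100.00
INR 2,457,320,100.00 × 0.086319 = CNY 212,113,413.71
CNY 212,113,413.71 × 0.14955 = CHF 31,721,561.02
Profit = CHF 31,721,561.02 − CHF 30,700,000.00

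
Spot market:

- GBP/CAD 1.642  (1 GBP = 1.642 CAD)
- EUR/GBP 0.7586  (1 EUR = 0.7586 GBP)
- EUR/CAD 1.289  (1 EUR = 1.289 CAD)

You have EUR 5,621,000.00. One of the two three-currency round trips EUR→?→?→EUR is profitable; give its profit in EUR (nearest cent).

Profit: EUR 195,751.51

Profitable loop is EUR → CAD → GBP → EUR:
EUR 5,621,000.00 × 1.289 = CAD 7,245,469.00
CAD 7,245,469.00 ÷ 1.642 = GBP 4,412,587.70
GBP 4,412,587.70 ÷ 0.7586 = EUR 5,816,751.51
Profit = EUR 5,816,751.51 − EUR 5,621,000.00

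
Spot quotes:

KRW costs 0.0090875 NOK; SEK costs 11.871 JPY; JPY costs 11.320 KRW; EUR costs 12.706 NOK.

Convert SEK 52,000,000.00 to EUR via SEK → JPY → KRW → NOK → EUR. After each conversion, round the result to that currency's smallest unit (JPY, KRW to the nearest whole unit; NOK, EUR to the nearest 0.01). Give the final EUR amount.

EUR 4,997,728.37

SEK 52,000,000.00 × 11.871 = JPY 617,292,000
JPY 617,292,000 × 11.320 = KRW 6,987,745,440
KRW 6,987,745,440 × 0.0090875 = NOK 63,501,136.69
NOK 63,501,136.69 ÷ 12.706 = EUR 4,997,728.37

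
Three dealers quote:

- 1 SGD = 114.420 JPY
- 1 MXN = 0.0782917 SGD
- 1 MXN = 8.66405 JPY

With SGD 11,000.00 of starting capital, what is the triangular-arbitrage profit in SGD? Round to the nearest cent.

Profitable loop is SGD → JPY → MXN → SGD:
SGD 11,000.00 × 114.420 = JPY 1,258,620
JPY 1,258,620 ÷ 8.66405 = MXN 145,269.24
MXN 145,269.24 × 0.0782917 = SGD 11,373.38
Profit = SGD 11,373.38 − SGD 11,000.00

Profit: SGD 373.38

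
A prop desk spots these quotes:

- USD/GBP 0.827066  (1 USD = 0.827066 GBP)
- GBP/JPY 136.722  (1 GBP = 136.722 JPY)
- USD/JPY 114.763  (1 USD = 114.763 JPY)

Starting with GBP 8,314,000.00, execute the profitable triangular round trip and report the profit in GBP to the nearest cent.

Profit: GBP 123,879.95

Profitable loop is GBP → USD → JPY → GBP:
GBP 8,314,000.00 ÷ 0.827066 = USD 10,052,402.11
USD 10,052,402.11 × 114.763 = JPY 1,153,643,823
JPY 1,153,643,823 ÷ 136.722 = GBP 8,437,879.95
Profit = GBP 8,437,879.95 − GBP 8,314,000.00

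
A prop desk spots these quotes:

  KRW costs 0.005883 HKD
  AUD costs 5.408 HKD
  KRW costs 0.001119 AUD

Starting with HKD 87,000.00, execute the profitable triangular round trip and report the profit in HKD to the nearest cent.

Profit: HKD 2,492.61

Profitable loop is HKD → KRW → AUD → HKD:
HKD 87,000.00 ÷ 0.005883 = KRW 14,788,373
KRW 14,788,373 × 0.001119 = AUD 16,548.19
AUD 16,548.19 × 5.408 = HKD 89,492.61
Profit = HKD 89,492.61 − HKD 87,000.00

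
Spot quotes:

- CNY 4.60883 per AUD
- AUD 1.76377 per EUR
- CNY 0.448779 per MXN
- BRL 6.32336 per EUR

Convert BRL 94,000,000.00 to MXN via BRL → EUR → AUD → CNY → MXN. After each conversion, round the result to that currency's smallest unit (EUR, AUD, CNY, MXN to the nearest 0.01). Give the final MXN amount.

BRL 94,000,000.00 ÷ 6.32336 = EUR 14,865,514.54
EUR 14,865,514.54 × 1.76377 = AUD 26,219,348.58
AUD 26,219,348.58 × 4.60883 = CNY 120,840,520.32
CNY 120,840,520.32 ÷ 0.448779 = MXN 269,265,095.56

MXN 269,265,095.56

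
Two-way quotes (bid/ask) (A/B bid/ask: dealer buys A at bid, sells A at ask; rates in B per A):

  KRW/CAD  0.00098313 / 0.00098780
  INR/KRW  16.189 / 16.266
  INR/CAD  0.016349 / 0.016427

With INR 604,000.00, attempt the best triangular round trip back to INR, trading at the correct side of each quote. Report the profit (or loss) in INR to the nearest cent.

Net profit: INR 10,579.89

Best loop INR → CAD → KRW → INR:
INR 604,000.00 × 0.016349 (sell INR at bid) = CAD 9,874.80
CAD 9,874.80 ÷ 0.00098780 (buy KRW at ask) = KRW 9,996,756
KRW 9,996,756 ÷ 16.266 (buy INR at ask) = INR 614,579.89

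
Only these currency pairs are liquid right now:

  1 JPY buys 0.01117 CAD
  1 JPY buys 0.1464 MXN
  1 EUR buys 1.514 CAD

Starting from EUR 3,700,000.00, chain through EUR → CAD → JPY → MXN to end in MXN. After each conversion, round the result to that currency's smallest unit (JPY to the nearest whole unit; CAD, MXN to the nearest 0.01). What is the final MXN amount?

EUR 3,700,000.00 × 1.514 = CAD 5,601,800.00
CAD 5,601,800.00 ÷ 0.01117 = JPY 501,504,029
JPY 501,504,029 × 0.1464 = MXN 73,420,189.85

MXN 73,420,189.85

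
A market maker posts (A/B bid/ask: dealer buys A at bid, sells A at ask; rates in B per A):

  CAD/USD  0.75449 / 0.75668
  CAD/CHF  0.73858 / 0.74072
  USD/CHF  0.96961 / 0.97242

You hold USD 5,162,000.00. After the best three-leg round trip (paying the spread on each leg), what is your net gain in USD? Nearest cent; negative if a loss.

Best loop USD → CAD → CHF → USD:
USD 5,162,000.00 ÷ 0.75668 (buy CAD at ask) = CAD 6,821,906.22
CAD 6,821,906.22 × 0.73858 (sell CAD at bid) = CHF 5,038,523.50
CHF 5,038,523.50 ÷ 0.97242 (buy USD at ask) = USD 5,181,427.26

Net profit: USD 19,427.26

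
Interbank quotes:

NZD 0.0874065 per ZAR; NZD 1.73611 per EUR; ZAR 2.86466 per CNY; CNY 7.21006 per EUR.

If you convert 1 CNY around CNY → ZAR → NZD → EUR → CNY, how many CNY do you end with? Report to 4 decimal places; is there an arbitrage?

1.0399 (arbitrage exists)

Around CNY → ZAR → NZD → EUR → CNY: 1 × 2.86466 × 0.0874065 ÷ 1.73611 × 7.21006 = 1.039869
Product > 1; profitable direction is CNY → ZAR → NZD → EUR → CNY.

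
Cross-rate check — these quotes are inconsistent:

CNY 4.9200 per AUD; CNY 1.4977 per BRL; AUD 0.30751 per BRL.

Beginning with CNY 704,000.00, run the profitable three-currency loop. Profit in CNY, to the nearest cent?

Profitable loop is CNY → BRL → AUD → CNY:
CNY 704,000.00 ÷ 1.4977 = BRL 470,054.08
BRL 470,054.08 × 0.30751 = AUD 144,546.33
AUD 144,546.33 × 4.9200 = CNY 711,167.95
Profit = CNY 711,167.95 − CNY 704,000.00

Profit: CNY 7,167.95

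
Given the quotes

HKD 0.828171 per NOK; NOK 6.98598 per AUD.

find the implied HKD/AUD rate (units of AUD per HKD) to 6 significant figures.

1 HKD ÷ 0.828171 = 1.20748 NOK
1.20748 NOK ÷ 6.98598 = 0.172843 AUD

HKD/AUD = 0.172843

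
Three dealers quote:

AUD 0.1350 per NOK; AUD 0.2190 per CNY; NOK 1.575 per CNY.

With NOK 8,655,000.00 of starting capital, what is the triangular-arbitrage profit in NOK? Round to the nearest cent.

Profit: NOK 259,497.35

Profitable loop is NOK → CNY → AUD → NOK:
NOK 8,655,000.00 ÷ 1.575 = CNY 5,495,238.10
CNY 5,495,238.10 × 0.2190 = AUD 1,203,457.14
AUD 1,203,457.14 ÷ 0.1350 = NOK 8,914,497.35
Profit = NOK 8,914,497.35 − NOK 8,655,000.00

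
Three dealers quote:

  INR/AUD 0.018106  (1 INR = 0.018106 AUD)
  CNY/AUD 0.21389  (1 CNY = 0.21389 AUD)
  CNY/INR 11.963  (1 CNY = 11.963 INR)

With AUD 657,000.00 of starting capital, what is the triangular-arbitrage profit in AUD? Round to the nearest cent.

Profit: AUD 8,330.62

Profitable loop is AUD → CNY → INR → AUD:
AUD 657,000.00 ÷ 0.21389 = CNY 3,071,672.35
CNY 3,071,672.35 × 11.963 = INR 36,746,416.38
INR 36,746,416.38 × 0.018106 = AUD 665,330.62
Profit = AUD 665,330.62 − AUD 657,000.00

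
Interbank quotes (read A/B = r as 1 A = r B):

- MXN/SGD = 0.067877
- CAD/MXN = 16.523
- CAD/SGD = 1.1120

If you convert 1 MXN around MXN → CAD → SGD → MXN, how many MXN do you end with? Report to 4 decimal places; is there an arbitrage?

0.9915 (arbitrage exists)

Around MXN → CAD → SGD → MXN: 1 ÷ 16.523 × 1.1120 ÷ 0.067877 = 0.991501
Product < 1; profitable direction is MXN → SGD → CAD → MXN.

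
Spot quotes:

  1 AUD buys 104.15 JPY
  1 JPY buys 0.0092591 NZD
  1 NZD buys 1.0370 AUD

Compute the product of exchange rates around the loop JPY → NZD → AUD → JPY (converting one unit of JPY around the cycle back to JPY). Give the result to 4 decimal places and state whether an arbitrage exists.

1.0000 (no arbitrage)

Around JPY → NZD → AUD → JPY: 1 × 0.0092591 × 1.0370 × 104.15 = 1.000016
Product ≈ 1 (deviation 0.002%, within rounding noise).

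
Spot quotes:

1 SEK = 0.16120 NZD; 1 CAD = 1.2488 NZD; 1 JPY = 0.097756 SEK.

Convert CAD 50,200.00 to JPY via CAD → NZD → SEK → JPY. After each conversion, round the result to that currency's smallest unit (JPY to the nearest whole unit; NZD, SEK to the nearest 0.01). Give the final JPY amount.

JPY 3,978,214

CAD 50,200.00 × 1.2488 = NZD 62,689.76
NZD 62,689.76 ÷ 0.16120 = SEK 388,894.29
SEK 388,894.29 ÷ 0.097756 = JPY 3,978,214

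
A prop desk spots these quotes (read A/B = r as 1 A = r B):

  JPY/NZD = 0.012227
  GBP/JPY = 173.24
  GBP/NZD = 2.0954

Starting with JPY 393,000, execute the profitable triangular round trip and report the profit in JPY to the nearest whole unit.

Profit: JPY 4,277

Profitable loop is JPY → NZD → GBP → JPY:
JPY 393,000 × 0.012227 = NZD 4,805.21
NZD 4,805.21 ÷ 2.0954 = GBP 2,293.22
GBP 2,293.22 × 173.24 = JPY 397,277
Profit = JPY 397,277 − JPY 393,000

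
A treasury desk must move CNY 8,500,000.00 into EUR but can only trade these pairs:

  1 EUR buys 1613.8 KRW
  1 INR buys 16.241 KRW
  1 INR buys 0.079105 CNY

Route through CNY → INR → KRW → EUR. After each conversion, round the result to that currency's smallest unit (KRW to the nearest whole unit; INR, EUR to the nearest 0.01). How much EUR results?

EUR 1,081,379.29

CNY 8,500,000.00 ÷ 0.079105 = INR 107,452,120.60
INR 107,452,120.60 × 16.241 = KRW 1,745,129,891
KRW 1,745,129,891 ÷ 1613.8 = EUR 1,081,379.29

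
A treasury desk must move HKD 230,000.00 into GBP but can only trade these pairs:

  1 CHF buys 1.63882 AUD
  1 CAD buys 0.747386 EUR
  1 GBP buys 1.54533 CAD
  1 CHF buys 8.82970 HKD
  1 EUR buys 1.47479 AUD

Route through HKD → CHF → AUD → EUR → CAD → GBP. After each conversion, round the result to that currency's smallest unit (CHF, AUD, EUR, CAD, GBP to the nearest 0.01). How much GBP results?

GBP 25,062.06

HKD 230,000.00 ÷ 8.82970 = CHF 26,048.45
CHF 26,048.45 × 1.63882 = AUD 42,688.72
AUD 42,688.72 ÷ 1.47479 = EUR 28,945.63
EUR 28,945.63 ÷ 0.747386 = CAD 38,729.16
CAD 38,729.16 ÷ 1.54533 = GBP 25,062.06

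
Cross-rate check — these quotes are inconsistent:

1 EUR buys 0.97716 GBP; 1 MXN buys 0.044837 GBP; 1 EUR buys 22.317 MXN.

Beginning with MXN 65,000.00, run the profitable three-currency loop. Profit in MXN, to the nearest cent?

Profit: MXN 1,561.03

Profitable loop is MXN → GBP → EUR → MXN:
MXN 65,000.00 × 0.044837 = GBP 2,914.41
GBP 2,914.41 ÷ 0.97716 = EUR 2,982.53
EUR 2,982.53 × 22.317 = MXN 66,561.03
Profit = MXN 66,561.03 − MXN 65,000.00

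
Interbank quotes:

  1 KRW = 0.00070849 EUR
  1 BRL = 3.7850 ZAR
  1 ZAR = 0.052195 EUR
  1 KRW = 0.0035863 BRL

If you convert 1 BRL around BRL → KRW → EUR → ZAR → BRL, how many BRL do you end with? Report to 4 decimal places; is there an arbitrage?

1.0000 (no arbitrage)

Around BRL → KRW → EUR → ZAR → BRL: 1 ÷ 0.0035863 × 0.00070849 ÷ 0.052195 ÷ 3.7850 = 0.999982
Product ≈ 1 (deviation 0.002%, within rounding noise).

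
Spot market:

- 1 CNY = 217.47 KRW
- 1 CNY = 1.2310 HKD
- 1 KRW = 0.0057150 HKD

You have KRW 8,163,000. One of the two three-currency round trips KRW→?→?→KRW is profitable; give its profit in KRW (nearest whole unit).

Profitable loop is KRW → HKD → CNY → KRW:
KRW 8,163,000 × 0.0057150 = HKD 46,651.54
HKD 46,651.54 ÷ 1.2310 = CNY 37,897.27
CNY 37,897.27 × 217.47 = KRW 8,241,520
Profit = KRW 8,241,520 − KRW 8,163,000

Profit: KRW 78,520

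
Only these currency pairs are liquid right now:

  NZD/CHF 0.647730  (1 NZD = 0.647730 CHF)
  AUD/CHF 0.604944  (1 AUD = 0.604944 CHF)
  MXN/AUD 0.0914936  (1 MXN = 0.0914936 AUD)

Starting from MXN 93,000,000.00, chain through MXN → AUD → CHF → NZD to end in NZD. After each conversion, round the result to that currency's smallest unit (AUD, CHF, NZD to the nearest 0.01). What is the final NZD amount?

NZD 7,946,846.54

MXN 93,000,000.00 × 0.0914936 = AUD 8,508,904.80
AUD 8,508,904.80 × 0.604944 = CHF 5,147,410.91
CHF 5,147,410.91 ÷ 0.647730 = NZD 7,946,846.54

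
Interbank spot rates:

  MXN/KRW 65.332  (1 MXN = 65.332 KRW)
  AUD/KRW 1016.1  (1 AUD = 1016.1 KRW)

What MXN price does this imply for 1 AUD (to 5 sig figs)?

AUD/MXN = 15.553

1 AUD × 1016.1 = 1016.1 KRW
1016.1 KRW ÷ 65.332 = 15.5529 MXN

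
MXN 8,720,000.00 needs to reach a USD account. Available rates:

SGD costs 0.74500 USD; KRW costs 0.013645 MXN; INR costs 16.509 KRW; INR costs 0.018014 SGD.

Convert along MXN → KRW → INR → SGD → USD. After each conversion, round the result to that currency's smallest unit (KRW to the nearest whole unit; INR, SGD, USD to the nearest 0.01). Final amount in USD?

USD 519,503.65

MXN 8,720,000.00 ÷ 0.013645 = KRW 639,061,927
KRW 639,061,927 ÷ 16.509 = INR 38,709,911.38
INR 38,709,911.38 × 0.018014 = SGD 697,320.34
SGD 697,320.34 × 0.74500 = USD 519,503.65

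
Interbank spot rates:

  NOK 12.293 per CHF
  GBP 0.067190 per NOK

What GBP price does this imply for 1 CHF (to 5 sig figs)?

1 CHF × 12.293 = 12.293 NOK
12.293 NOK × 0.067190 = 0.825967 GBP

CHF/GBP = 0.82597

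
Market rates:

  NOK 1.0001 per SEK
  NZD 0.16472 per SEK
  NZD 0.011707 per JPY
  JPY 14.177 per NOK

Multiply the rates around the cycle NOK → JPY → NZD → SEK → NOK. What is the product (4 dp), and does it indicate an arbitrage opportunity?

Around NOK → JPY → NZD → SEK → NOK: 1 × 14.177 × 0.011707 ÷ 0.16472 × 1.0001 = 1.007690
Product > 1; profitable direction is NOK → JPY → NZD → SEK → NOK.

1.0077 (arbitrage exists)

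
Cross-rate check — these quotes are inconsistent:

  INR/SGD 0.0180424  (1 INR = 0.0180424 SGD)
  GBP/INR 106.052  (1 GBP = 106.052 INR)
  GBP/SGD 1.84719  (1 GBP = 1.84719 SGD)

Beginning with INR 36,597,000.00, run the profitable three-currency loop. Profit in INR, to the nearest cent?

Profit: INR 1,312,415.40

Profitable loop is INR → SGD → GBP → INR:
INR 36,597,000.00 × 0.0180424 = SGD 660,297.71
SGD 660,297.71 ÷ 1.84719 = GBP 357,460.64
GBP 357,460.64 × 106.052 = INR 37,909,415.40
Profit = INR 37,909,415.40 − INR 36,597,000.00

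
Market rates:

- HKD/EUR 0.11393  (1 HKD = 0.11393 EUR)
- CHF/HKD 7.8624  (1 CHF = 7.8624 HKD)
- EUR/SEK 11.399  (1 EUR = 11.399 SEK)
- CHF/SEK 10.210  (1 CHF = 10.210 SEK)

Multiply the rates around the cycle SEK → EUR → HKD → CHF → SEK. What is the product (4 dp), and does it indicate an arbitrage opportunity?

0.9999 (no arbitrage)

Around SEK → EUR → HKD → CHF → SEK: 1 ÷ 11.399 ÷ 0.11393 ÷ 7.8624 × 10.210 = 0.999921
Product ≈ 1 (deviation 0.008%, within rounding noise).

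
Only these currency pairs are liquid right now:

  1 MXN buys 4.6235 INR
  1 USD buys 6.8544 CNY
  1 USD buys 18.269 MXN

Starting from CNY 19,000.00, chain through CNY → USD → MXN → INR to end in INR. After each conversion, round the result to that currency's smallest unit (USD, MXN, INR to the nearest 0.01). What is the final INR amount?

CNY 19,000.00 ÷ 6.8544 = USD 2,771.94
USD 2,771.94 × 18.269 = MXN 50,640.57
MXN 50,640.57 × 4.6235 = INR 234,136.68

INR 234,136.68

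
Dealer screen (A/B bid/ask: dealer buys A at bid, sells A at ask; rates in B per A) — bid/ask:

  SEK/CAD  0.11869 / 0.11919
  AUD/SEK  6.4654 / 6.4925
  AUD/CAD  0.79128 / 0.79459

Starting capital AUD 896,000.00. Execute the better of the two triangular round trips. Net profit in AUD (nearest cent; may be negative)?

Net profit: AUD 20,191.84

Best loop AUD → CAD → SEK → AUD:
AUD 896,000.00 × 0.79128 (sell AUD at bid) = CAD 708,986.88
CAD 708,986.88 ÷ 0.11919 (buy SEK at ask) = SEK 5,948,375.53
SEK 5,948,375.53 ÷ 6.4925 (buy AUD at ask) = AUD 916,191.84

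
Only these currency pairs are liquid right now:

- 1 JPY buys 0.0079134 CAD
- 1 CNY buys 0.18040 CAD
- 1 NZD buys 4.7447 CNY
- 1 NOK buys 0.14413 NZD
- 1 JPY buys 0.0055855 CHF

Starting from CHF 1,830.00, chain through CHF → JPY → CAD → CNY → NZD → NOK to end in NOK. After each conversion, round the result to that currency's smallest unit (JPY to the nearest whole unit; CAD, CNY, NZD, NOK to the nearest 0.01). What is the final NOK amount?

CHF 1,830.00 ÷ 0.0055855 = JPY 327,634
JPY 327,634 × 0.0079134 = CAD 2,592.70
CAD 2,592.70 ÷ 0.18040 = CNY 14,371.95
CNY 14,371.95 ÷ 4.7447 = NZD 3,029.05
NZD 3,029.05 ÷ 0.14413 = NOK 21,016.10

NOK 21,016.10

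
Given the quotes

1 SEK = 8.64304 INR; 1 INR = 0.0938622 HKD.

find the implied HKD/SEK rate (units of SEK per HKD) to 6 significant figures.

HKD/SEK = 1.23266

1 HKD ÷ 0.0938622 = 10.6539 INR
10.6539 INR ÷ 8.64304 = 1.23266 SEK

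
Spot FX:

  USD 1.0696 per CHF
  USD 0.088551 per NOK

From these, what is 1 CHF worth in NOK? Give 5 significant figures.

CHF/NOK = 12.079

1 CHF × 1.0696 = 1.0696 USD
1.0696 USD ÷ 0.088551 = 12.0789 NOK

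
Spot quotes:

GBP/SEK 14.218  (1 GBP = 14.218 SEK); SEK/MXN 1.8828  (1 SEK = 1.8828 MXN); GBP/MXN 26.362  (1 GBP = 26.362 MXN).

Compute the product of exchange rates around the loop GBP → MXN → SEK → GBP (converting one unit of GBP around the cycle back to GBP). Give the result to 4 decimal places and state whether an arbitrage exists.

Around GBP → MXN → SEK → GBP: 1 × 26.362 ÷ 1.8828 ÷ 14.218 = 0.984772
Product < 1; profitable direction is GBP → SEK → MXN → GBP.

0.9848 (arbitrage exists)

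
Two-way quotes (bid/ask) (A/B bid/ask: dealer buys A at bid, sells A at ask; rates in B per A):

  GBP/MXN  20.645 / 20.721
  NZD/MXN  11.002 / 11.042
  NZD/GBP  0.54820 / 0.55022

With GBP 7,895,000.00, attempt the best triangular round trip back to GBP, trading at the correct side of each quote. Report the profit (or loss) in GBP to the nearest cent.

Best loop GBP → MXN → NZD → GBP:
GBP 7,895,000.00 × 20.645 (sell GBP at bid) = MXN 162,992,275.00
MXN 162,992,275.00 ÷ 11.042 (buy NZD at ask) = NZD 14,761,118.91
NZD 14,761,118.91 × 0.54820 (sell NZD at bid) = GBP 8,092,045.39

Net profit: GBP 197,045.39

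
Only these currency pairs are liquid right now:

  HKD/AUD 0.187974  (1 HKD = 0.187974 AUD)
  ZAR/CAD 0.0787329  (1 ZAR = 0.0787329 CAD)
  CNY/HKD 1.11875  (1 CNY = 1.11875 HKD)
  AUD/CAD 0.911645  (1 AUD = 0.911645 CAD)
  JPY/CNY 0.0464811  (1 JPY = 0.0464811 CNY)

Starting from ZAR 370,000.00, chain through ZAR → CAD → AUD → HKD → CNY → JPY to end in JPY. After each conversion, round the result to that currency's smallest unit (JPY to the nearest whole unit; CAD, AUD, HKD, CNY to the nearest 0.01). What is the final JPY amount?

ZAR 370,000.00 × 0.0787329 = CAD 29,131.17
CAD 29,131.17 ÷ 0.911645 = AUD 31,954.51
AUD 31,954.51 ÷ 0.187974 = HKD 169,994.31
HKD 169,994.31 ÷ 1.11875 = CNY 151,950.22
CNY 151,950.22 ÷ 0.0464811 = JPY 3,269,075

JPY 3,269,075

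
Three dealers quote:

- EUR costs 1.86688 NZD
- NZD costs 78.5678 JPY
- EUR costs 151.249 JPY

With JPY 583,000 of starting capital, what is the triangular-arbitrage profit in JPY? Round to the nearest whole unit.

Profit: JPY 18,174

Profitable loop is JPY → NZD → EUR → JPY:
JPY 583,000 ÷ 78.5678 = NZD 7,420.34
NZD 7,420.34 ÷ 1.86688 = EUR 3,974.73
EUR 3,974.73 × 151.249 = JPY 601,174
Profit = JPY 601,174 − JPY 583,000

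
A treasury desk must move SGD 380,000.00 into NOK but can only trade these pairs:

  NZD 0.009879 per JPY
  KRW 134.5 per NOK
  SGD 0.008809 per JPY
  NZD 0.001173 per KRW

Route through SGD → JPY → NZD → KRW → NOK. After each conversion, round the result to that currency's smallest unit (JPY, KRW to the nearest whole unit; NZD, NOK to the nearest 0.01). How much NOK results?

NOK 2,701,156.06

SGD 380,000.00 ÷ 0.008809 = JPY 43,137,700
JPY 43,137,700 × 0.009879 = NZD 426,157.34
NZD 426,157.34 ÷ 0.001173 = KRW 363,305,490
KRW 363,305,490 ÷ 134.5 = NOK 2,701,156.06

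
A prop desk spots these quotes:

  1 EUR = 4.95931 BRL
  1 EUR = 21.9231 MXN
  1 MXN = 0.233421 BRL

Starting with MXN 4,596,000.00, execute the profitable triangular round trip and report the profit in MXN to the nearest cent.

Profit: MXN 146,426.99

Profitable loop is MXN → BRL → EUR → MXN:
MXN 4,596,000.00 × 0.233421 = BRL 1,072,802.92
BRL 1,072,802.92 ÷ 4.95931 = EUR 216,321.00
EUR 216,321.00 × 21.9231 = MXN 4,742,426.99
Profit = MXN 4,742,426.99 − MXN 4,596,000.00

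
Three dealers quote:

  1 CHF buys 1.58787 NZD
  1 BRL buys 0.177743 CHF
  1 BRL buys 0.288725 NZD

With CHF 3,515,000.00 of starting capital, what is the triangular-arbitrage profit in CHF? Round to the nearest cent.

Profitable loop is CHF → BRL → NZD → CHF:
CHF 3,515,000.00 ÷ 0.177743 = BRL 19,775,743.63
BRL 19,775,743.63 × 0.288725 = NZD 5,709,751.58
NZD 5,709,751.58 ÷ 1.58787 = CHF 3,595,855.82
Profit = CHF 3,595,855.82 − CHF 3,515,000.00

Profit: CHF 80,855.82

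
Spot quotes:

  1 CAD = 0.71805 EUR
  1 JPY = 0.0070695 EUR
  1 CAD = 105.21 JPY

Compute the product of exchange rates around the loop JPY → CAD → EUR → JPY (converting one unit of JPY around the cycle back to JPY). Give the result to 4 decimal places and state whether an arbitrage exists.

0.9654 (arbitrage exists)

Around JPY → CAD → EUR → JPY: 1 ÷ 105.21 × 0.71805 ÷ 0.0070695 = 0.965404
Product < 1; profitable direction is JPY → EUR → CAD → JPY.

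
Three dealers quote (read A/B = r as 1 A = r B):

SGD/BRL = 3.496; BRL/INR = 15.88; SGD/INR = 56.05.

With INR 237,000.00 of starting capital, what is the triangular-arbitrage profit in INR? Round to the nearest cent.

Profit: INR 2,277.60

Profitable loop is INR → BRL → SGD → INR:
INR 237,000.00 ÷ 15.88 = BRL 14,924.43
BRL 14,924.43 ÷ 3.496 = SGD 4,269.00
SGD 4,269.00 × 56.05 = INR 239,277.60
Profit = INR 239,277.60 − INR 237,000.00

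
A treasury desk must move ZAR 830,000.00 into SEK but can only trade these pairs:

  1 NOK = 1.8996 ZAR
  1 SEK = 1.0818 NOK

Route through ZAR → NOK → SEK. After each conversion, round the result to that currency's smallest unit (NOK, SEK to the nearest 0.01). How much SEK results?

ZAR 830,000.00 ÷ 1.8996 = NOK 436,934.09
NOK 436,934.09 ÷ 1.0818 = SEK 403,895.44

SEK 403,895.44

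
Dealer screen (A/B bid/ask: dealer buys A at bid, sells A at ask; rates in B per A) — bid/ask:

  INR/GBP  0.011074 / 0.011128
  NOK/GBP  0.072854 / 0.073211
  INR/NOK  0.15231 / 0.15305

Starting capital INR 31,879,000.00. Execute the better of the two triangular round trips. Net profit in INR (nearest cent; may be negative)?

Best loop INR → NOK → GBP → INR:
INR 31,879,000.00 × 0.15231 (sell INR at bid) = NOK 4,855,490.49
NOK 4,855,490.49 × 0.072854 (sell NOK at bid) = GBP 353,741.90
GBP 353,741.90 ÷ 0.011128 (buy INR at ask) = INR 31,788,452.93

Net result: INR -90,547.07 (no profitable arbitrage after spreads)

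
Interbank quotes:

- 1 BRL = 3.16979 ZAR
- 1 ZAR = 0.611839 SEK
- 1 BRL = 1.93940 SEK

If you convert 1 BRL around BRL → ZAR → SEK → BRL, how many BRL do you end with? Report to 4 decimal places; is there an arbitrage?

1.0000 (no arbitrage)

Around BRL → ZAR → SEK → BRL: 1 × 3.16979 × 0.611839 ÷ 1.93940 = 1.000001
Product ≈ 1 (deviation 0.000%, within rounding noise).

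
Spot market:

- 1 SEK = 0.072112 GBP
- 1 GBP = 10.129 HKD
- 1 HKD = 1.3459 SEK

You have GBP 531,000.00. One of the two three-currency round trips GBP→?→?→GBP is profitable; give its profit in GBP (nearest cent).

Profitable loop is GBP → SEK → HKD → GBP:
GBP 531,000.00 ÷ 0.072112 = SEK 7,363,545.60
SEK 7,363,545.60 ÷ 1.3459 = HKD 5,471,094.13
HKD 5,471,094.13 ÷ 10.129 = GBP 540,141.59
Profit = GBP 540,141.59 − GBP 531,000.00

Profit: GBP 9,141.59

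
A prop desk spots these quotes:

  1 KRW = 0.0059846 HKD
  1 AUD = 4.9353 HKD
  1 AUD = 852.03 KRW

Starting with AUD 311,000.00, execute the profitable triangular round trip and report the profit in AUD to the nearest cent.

Profitable loop is AUD → KRW → HKD → AUD:
AUD 311,000.00 × 852.03 = KRW 264,981,330
KRW 264,981,330 × 0.0059846 = HKD 1,585,807.27
HKD 1,585,807.27 ÷ 4.9353 = AUD 321,319.33
Profit = AUD 321,319.33 − AUD 311,000.00

Profit: AUD 10,319.33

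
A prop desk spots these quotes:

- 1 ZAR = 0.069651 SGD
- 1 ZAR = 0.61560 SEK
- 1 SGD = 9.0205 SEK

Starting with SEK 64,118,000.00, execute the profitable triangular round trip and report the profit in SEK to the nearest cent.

Profitable loop is SEK → ZAR → SGD → SEK:
SEK 64,118,000.00 ÷ 0.61560 = ZAR 104,155,295.65
ZAR 104,155,295.65 × 0.069651 = SGD 7,254,520.50
SGD 7,254,520.50 × 9.0205 = SEK 65,439,402.14
Profit = SEK 65,439,402.14 − SEK 64,118,000.00

Profit: SEK 1,321,402.14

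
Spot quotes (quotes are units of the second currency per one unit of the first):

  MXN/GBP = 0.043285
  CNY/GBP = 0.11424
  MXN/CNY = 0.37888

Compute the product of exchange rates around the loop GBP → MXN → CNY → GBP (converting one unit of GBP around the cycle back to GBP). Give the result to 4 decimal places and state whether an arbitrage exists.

Around GBP → MXN → CNY → GBP: 1 ÷ 0.043285 × 0.37888 × 0.11424 = 0.999960
Product ≈ 1 (deviation 0.004%, within rounding noise).

1.0000 (no arbitrage)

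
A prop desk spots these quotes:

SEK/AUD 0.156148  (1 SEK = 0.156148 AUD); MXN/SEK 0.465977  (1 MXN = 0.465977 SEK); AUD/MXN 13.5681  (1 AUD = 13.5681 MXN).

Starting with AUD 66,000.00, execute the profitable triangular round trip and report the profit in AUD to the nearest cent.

Profitable loop is AUD → SEK → MXN → AUD:
AUD 66,000.00 ÷ 0.156148 = SEK 422,675.92
SEK 422,675.92 ÷ 0.465977 = MXN 907,074.65
MXN 907,074.65 ÷ 13.5681 = AUD 66,853.48
Profit = AUD 66,853.48 − AUD 66,000.00

Profit: AUD 853.48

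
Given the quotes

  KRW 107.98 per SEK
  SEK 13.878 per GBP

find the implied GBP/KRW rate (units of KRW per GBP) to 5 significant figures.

1 GBP × 13.878 = 13.878 SEK
13.878 SEK × 107.98 = 1498.55 KRW

GBP/KRW = 1498.5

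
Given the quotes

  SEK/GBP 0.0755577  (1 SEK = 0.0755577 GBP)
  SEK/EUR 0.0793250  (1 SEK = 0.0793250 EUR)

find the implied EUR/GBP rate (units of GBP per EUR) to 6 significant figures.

EUR/GBP = 0.952508

1 EUR ÷ 0.0793250 = 12.6064 SEK
12.6064 SEK × 0.0755577 = 0.952508 GBP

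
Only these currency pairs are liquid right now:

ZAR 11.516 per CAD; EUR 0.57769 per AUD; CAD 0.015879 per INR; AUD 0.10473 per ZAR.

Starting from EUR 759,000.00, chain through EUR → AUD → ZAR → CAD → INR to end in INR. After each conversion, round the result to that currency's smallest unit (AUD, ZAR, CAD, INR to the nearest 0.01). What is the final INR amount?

EUR 759,000.00 ÷ 0.57769 = AUD 1,313,853.45
AUD 1,313,853.45 ÷ 0.10473 = ZAR 12,545,148.95
ZAR 12,545,148.95 ÷ 11.516 = CAD 1,089,366.88
CAD 1,089,366.88 ÷ 0.015879 = INR 68,604,249.64

INR 68,604,249.64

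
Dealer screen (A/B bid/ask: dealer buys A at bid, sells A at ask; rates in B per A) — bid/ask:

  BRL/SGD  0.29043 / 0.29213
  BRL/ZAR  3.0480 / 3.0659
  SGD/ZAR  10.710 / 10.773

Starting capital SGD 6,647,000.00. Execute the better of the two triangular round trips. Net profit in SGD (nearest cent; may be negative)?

Best loop SGD → ZAR → BRL → SGD:
SGD 6,647,000.00 × 10.710 (sell SGD at bid) = ZAR 71,189,370.00
ZAR 71,189,370.00 ÷ 3.0659 (buy BRL at ask) = BRL 23,219,729.93
BRL 23,219,729.93 × 0.29043 (sell BRL at bid) = SGD 6,743,706.16

Net profit: SGD 96,706.16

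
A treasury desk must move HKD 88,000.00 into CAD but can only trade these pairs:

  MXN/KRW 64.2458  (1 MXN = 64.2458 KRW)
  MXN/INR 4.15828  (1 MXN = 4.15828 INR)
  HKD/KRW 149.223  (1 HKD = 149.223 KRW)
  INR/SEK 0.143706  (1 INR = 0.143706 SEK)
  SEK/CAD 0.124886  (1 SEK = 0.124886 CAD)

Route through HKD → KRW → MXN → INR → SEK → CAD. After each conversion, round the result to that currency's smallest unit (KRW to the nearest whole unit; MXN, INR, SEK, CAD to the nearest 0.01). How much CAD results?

HKD 88,000.00 × 149.223 = KRW 13,131,624
KRW 13,131,624 ÷ 64.2458 = MXN 204,396.61
MXN 204,396.61 × 4.15828 = INR 849,938.34
INR 849,938.34 × 0.143706 = SEK 122,141.24
SEK 122,141.24 × 0.124886 = CAD 15,253.73

CAD 15,253.73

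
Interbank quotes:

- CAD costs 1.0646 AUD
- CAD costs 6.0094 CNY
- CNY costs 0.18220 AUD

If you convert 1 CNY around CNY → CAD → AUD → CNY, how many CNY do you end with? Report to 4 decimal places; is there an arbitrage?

0.9723 (arbitrage exists)

Around CNY → CAD → AUD → CNY: 1 ÷ 6.0094 × 1.0646 ÷ 0.18220 = 0.972315
Product < 1; profitable direction is CNY → AUD → CAD → CNY.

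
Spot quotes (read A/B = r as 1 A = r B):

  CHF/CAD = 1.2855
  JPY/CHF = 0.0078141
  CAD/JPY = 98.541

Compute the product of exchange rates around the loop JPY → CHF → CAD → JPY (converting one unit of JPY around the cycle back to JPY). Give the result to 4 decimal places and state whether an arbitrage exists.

Around JPY → CHF → CAD → JPY: 1 × 0.0078141 × 1.2855 × 98.541 = 0.989847
Product < 1; profitable direction is JPY → CAD → CHF → JPY.

0.9898 (arbitrage exists)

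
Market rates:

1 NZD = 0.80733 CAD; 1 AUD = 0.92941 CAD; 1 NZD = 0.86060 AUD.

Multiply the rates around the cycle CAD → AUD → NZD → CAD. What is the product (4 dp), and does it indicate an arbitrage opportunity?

1.0094 (arbitrage exists)

Around CAD → AUD → NZD → CAD: 1 ÷ 0.92941 ÷ 0.86060 × 0.80733 = 1.009351
Product > 1; profitable direction is CAD → AUD → NZD → CAD.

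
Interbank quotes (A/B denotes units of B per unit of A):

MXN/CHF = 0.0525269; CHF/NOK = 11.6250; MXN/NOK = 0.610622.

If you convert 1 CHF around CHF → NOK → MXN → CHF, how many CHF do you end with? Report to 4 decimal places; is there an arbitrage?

1.0000 (no arbitrage)

Around CHF → NOK → MXN → CHF: 1 × 11.6250 ÷ 0.610622 × 0.0525269 = 1.000005
Product ≈ 1 (deviation 0.001%, within rounding noise).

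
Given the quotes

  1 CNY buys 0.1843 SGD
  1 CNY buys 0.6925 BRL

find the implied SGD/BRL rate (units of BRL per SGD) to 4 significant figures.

SGD/BRL = 3.757

1 SGD ÷ 0.1843 = 5.42594 CNY
5.42594 CNY × 0.6925 = 3.75746 BRL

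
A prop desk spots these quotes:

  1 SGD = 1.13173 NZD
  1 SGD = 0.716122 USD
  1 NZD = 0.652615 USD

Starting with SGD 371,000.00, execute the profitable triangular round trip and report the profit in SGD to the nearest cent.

Profit: SGD 11,636.83

Profitable loop is SGD → NZD → USD → SGD:
SGD 371,000.00 × 1.13173 = NZD 419,871.83
NZD 419,871.83 × 0.652615 = USD 274,014.65
USD 274,014.65 ÷ 0.716122 = SGD 382,636.83
Profit = SGD 382,636.83 − SGD 371,000.00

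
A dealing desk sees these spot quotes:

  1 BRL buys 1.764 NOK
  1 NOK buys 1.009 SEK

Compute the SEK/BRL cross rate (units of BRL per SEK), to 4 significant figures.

1 SEK ÷ 1.009 = 0.99108 NOK
0.99108 NOK ÷ 1.764 = 0.561837 BRL

SEK/BRL = 0.5618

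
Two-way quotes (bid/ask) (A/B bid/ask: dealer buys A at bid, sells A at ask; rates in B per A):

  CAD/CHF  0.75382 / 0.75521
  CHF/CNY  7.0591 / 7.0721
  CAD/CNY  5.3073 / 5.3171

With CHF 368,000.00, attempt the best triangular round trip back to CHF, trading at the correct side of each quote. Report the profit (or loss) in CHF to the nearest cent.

Net profit: CHF 290.05

Best loop CHF → CNY → CAD → CHF:
CHF 368,000.00 × 7.0591 (sell CHF at bid) = CNY 2,597,748.80
CNY 2,597,748.80 ÷ 5.3171 (buy CAD at ask) = CAD 488,564.97
CAD 488,564.97 × 0.75382 (sell CAD at bid) = CHF 368,290.05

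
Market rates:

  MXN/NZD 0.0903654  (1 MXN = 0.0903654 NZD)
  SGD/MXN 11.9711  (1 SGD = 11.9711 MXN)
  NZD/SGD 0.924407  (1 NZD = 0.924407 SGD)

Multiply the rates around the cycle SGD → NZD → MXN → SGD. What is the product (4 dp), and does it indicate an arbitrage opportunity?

1.0000 (no arbitrage)

Around SGD → NZD → MXN → SGD: 1 ÷ 0.924407 ÷ 0.0903654 ÷ 11.9711 = 1.000001
Product ≈ 1 (deviation 0.000%, within rounding noise).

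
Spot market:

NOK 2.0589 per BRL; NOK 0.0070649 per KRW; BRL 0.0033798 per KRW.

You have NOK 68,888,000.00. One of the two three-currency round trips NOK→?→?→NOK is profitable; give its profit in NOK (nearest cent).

Profit: NOK 1,051,631.54

Profitable loop is NOK → BRL → KRW → NOK:
NOK 68,888,000.00 ÷ 2.0589 = BRL 33,458,642.96
BRL 33,458,642.96 ÷ 0.0033798 = KRW 9,899,592,569
KRW 9,899,592,569 × 0.0070649 = NOK 69,939,631.54
Profit = NOK 69,939,631.54 − NOK 68,888,000.00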